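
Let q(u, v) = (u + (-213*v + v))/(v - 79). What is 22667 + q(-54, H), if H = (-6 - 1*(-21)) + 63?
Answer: 39257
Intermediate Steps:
H = 78 (H = (-6 + 21) + 63 = 15 + 63 = 78)
q(u, v) = (u - 212*v)/(-79 + v)
22667 + q(-54, H) = 22667 + (-54 - 212*78)/(-79 + 78) = 22667 + (-54 - 16536)/(-1) = 22667 - 1*(-16590) = 22667 + 16590 = 39257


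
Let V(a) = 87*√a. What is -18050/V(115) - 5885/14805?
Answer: -1177/2961 - 3610*√115/2001 ≈ -19.744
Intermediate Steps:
-18050/V(115) - 5885/14805 = -18050*√115/10005 - 5885/14805 = -3610*√115/2001 - 5885*1/14805 = -3610*√115/2001 - 1177/2961 = -1177/2961 - 3610*√115/2001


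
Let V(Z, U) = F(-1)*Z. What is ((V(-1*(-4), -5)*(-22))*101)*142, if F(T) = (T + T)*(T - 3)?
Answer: -10096768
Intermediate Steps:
F(T) = 2*T*(-3 + T) (F(T) = (2*T)*(-3 + T) = 2*T*(-3 + T))
V(Z, U) = 8*Z (V(Z, U) = (2*(-1)*(-3 - 1))*Z = (2*(-1)*(-4))*Z = 8*Z)
((V(-1*(-4), -5)*(-22))*101)*142 = (((8*(-1*(-4)))*(-22))*101)*142 = (((8*4)*(-22))*101)*142 = ((32*(-22))*101)*142 = -704*101*142 = -71104*142 = -10096768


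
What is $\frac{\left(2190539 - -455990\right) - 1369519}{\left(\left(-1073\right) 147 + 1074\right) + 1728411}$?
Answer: $\frac{212835}{261959} \approx 0.81247$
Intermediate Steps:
$\frac{\left(2190539 - -455990\right) - 1369519}{\left(\left(-1073\right) 147 + 1074\right) + 1728411} = \frac{\left(2190539 + 455990\right) - 1369519}{\left(-157731 + 1074\right) + 1728411} = \frac{2646529 - 1369519}{-156657 + 1728411} = \frac{1277010}{1571754} = 1277010 \cdot \frac{1}{1571754} = \frac{212835}{261959}$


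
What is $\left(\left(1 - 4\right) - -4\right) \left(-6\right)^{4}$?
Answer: $1296$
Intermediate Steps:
$\left(\left(1 - 4\right) - -4\right) \left(-6\right)^{4} = \left(-3 + 4\right) 1296 = 1 \cdot 1296 = 1296$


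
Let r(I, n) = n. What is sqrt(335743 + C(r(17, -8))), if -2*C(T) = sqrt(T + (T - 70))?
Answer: sqrt(1342972 - 2*I*sqrt(86))/2 ≈ 579.43 - 0.0040012*I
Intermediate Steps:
C(T) = -sqrt(-70 + 2*T)/2 (C(T) = -sqrt(T + (T - 70))/2 = -sqrt(T + (-70 + T))/2 = -sqrt(-70 + 2*T)/2)
sqrt(335743 + C(r(17, -8))) = sqrt(335743 - sqrt(-70 + 2*(-8))/2) = sqrt(335743 - sqrt(-70 - 16)/2) = sqrt(335743 - I*sqrt(86)/2)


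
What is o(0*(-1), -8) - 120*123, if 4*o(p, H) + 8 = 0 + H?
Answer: -14764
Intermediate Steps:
o(p, H) = -2 + H/4 (o(p, H) = -2 + (0 + H)/4 = -2 + H/4)
o(0*(-1), -8) - 120*123 = (-2 + (¼)*(-8)) - 120*123 = (-2 - 2) - 14760 = -4 - 14760 = -14764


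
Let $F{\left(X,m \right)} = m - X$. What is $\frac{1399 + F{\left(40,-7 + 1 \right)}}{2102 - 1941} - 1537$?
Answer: $- \frac{246104}{161} \approx -1528.6$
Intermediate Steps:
$\frac{1399 + F{\left(40,-7 + 1 \right)}}{2102 - 1941} - 1537 = \frac{1399 + \left(\left(-7 + 1\right) - 40\right)}{2102 - 1941} - 1537 = \frac{1399 - 46}{161} - 1537 = \left(1399 - 46\right) \frac{1}{161} - 1537 = 1353 \cdot \frac{1}{161} - 1537 = \frac{1353}{161} - 1537 = - \frac{246104}{161}$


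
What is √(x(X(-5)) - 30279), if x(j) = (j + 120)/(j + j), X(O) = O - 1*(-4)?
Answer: I*√121354/2 ≈ 174.18*I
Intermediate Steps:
X(O) = 4 + O (X(O) = O + 4 = 4 + O)
x(j) = (120 + j)/(2*j) (x(j) = (120 + j)/((2*j)) = (120 + j)*(1/(2*j)) = (120 + j)/(2*j))
√(x(X(-5)) - 30279) = √((120 + (4 - 5))/(2*(4 - 5)) - 30279) = √((½)*(120 - 1)/(-1) - 30279) = √((½)*(-1)*119 - 30279) = √(-119/2 - 30279) = √(-60677/2) = I*√121354/2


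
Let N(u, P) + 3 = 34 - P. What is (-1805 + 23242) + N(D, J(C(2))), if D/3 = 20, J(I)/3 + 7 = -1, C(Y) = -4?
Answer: 21492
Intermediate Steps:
J(I) = -24 (J(I) = -21 + 3*(-1) = -21 - 3 = -24)
D = 60 (D = 3*20 = 60)
N(u, P) = 31 - P (N(u, P) = -3 + (34 - P) = 31 - P)
(-1805 + 23242) + N(D, J(C(2))) = (-1805 + 23242) + (31 - 1*(-24)) = 21437 + (31 + 24) = 21437 + 55 = 21492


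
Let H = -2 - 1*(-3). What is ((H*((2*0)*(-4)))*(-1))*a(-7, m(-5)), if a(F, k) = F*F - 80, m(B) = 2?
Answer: 0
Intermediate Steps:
H = 1 (H = -2 + 3 = 1)
a(F, k) = -80 + F**2 (a(F, k) = F**2 - 80 = -80 + F**2)
((H*((2*0)*(-4)))*(-1))*a(-7, m(-5)) = ((1*((2*0)*(-4)))*(-1))*(-80 + (-7)**2) = ((1*(0*(-4)))*(-1))*(-80 + 49) = ((1*0)*(-1))*(-31) = (0*(-1))*(-31) = 0*(-31) = 0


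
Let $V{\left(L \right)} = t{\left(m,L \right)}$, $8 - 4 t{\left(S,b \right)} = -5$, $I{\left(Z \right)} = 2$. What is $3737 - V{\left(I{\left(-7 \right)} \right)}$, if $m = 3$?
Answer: $\frac{14935}{4} \approx 3733.8$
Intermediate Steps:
$t{\left(S,b \right)} = \frac{13}{4}$ ($t{\left(S,b \right)} = 2 - - \frac{5}{4} = 2 + \frac{5}{4} = \frac{13}{4}$)
$V{\left(L \right)} = \frac{13}{4}$
$3737 - V{\left(I{\left(-7 \right)} \right)} = 3737 - \frac{13}{4} = \frac{14935}{4}$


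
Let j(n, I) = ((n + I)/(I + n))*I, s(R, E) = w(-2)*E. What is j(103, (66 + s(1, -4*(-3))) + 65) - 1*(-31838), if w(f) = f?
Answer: 31945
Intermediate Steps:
s(R, E) = -2*E
j(n, I) = I (j(n, I) = ((I + n)/(I + n))*I = 1*I = I)
j(103, (66 + s(1, -4*(-3))) + 65) - 1*(-31838) = ((66 - (-8)*(-3)) + 65) - 1*(-31838) = ((66 - 2*12) + 65) + 31838 = ((66 - 24) + 65) + 31838 = (42 + 65) + 31838 = 107 + 31838 = 31945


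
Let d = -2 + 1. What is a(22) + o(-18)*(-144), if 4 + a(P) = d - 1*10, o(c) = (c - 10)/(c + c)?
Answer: -127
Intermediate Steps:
d = -1
o(c) = (-10 + c)/(2*c) (o(c) = (-10 + c)/((2*c)) = (-10 + c)*(1/(2*c)) = (-10 + c)/(2*c))
a(P) = -15 (a(P) = -4 + (-1 - 1*10) = -4 + (-1 - 10) = -4 - 11 = -15)
a(22) + o(-18)*(-144) = -15 + ((½)*(-10 - 18)/(-18))*(-144) = -15 + ((½)*(-1/18)*(-28))*(-144) = -15 + (7/9)*(-144) = -15 - 112 = -127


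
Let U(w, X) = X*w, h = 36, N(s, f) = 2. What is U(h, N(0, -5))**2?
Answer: 5184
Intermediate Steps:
U(h, N(0, -5))**2 = (2*36)**2 = 72**2 = 5184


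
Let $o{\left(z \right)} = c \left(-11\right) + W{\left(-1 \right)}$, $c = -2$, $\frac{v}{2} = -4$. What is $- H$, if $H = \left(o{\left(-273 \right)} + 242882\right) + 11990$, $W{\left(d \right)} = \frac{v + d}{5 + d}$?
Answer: $- \frac{1019567}{4} \approx -2.5489 \cdot 10^{5}$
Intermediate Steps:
$v = -8$ ($v = 2 \left(-4\right) = -8$)
$W{\left(d \right)} = \frac{-8 + d}{5 + d}$
$o{\left(z \right)} = \frac{79}{4}$ ($o{\left(z \right)} = \left(-2\right) \left(-11\right) + \frac{-8 - 1}{5 - 1} = 22 + \frac{1}{4} \left(-9\right) = 22 - \frac{9}{4} = \frac{79}{4}$)
$H = \frac{1019567}{4}$ ($H = \left(\frac{79}{4} + 242882\right) + 11990 = \frac{971607}{4} + 11990 = \frac{1019567}{4} \approx 2.5489 \cdot 10^{5}$)
$- H = \left(-1\right) \frac{1019567}{4} = - \frac{1019567}{4}$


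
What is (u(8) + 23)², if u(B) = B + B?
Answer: 1521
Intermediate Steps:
u(B) = 2*B
(u(8) + 23)² = (2*8 + 23)² = (16 + 23)² = 39² = 1521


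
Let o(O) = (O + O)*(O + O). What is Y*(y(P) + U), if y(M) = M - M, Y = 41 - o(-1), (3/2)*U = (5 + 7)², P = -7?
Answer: 3552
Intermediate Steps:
o(O) = 4*O² (o(O) = (2*O)*(2*O) = 4*O²)
U = 96 (U = 2*(5 + 7)²/3 = (⅔)*12² = (⅔)*144 = 96)
Y = 37 (Y = 41 - 4*(-1)² = 41 - 4 = 37)
y(M) = 0
Y*(y(P) + U) = 37*(0 + 96) = 37*96 = 3552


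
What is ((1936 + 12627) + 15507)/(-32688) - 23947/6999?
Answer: -165539911/38130552 ≈ -4.3414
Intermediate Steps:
((1936 + 12627) + 15507)/(-32688) - 23947/6999 = (14563 + 15507)*(-1/32688) - 23947*1/6999 = 30070*(-1/32688) - 23947/6999 = -15035/16344 - 23947/6999 = -165539911/38130552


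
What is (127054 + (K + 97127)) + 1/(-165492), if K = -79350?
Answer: 23968371851/165492 ≈ 1.4483e+5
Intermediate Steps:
(127054 + (K + 97127)) + 1/(-165492) = (127054 + (-79350 + 97127)) + 1/(-165492) = (127054 + 17777) - 1/165492 = 144831 - 1/165492 = 23968371851/165492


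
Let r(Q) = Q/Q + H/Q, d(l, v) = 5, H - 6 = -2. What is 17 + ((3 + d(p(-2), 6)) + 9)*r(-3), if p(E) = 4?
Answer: 34/3 ≈ 11.333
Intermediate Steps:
H = 4 (H = 6 - 2 = 4)
r(Q) = 1 + 4/Q (r(Q) = Q/Q + 4/Q = 1 + 4/Q)
17 + ((3 + d(p(-2), 6)) + 9)*r(-3) = 17 + ((3 + 5) + 9)*((4 - 3)/(-3)) = 17 + (8 + 9)*(-⅓*1) = 17 + 17*(-⅓) = 17 - 17/3 = 34/3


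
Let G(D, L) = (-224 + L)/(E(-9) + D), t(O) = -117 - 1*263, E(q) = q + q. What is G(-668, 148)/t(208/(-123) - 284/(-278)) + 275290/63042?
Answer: 67441547/15445290 ≈ 4.3665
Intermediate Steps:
E(q) = 2*q
t(O) = -380 (t(O) = -117 - 263 = -380)
G(D, L) = (-224 + L)/(-18 + D) (G(D, L) = (-224 + L)/(2*(-9) + D) = (-224 + L)/(-18 + D))
G(-668, 148)/t(208/(-123) - 284/(-278)) + 275290/63042 = ((-224 + 148)/(-18 - 668))/(-380) + 275290/63042 = (-76/(-686))*(-1/380) + 275290*(1/63042) = -1/686*(-76)*(-1/380) + 137645/31521 = (38/343)*(-1/380) + 137645/31521 = -1/3430 + 137645/31521 = 67441547/15445290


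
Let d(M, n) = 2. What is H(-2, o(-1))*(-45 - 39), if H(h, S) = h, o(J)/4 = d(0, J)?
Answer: 168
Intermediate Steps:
o(J) = 8 (o(J) = 4*2 = 8)
H(-2, o(-1))*(-45 - 39) = -2*(-45 - 39) = -2*(-84) = 168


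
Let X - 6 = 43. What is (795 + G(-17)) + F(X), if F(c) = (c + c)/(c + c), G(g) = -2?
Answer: 794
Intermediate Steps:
X = 49 (X = 6 + 43 = 49)
F(c) = 1 (F(c) = (2*c)/((2*c)) = (2*c)*(1/(2*c)) = 1)
(795 + G(-17)) + F(X) = (795 - 2) + 1 = 793 + 1 = 794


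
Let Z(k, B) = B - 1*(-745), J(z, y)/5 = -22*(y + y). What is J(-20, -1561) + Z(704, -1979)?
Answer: 342186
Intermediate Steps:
J(z, y) = -220*y (J(z, y) = 5*(-22*(y + y)) = 5*(-44*y) = -220*y)
Z(k, B) = 745 + B (Z(k, B) = B + 745 = 745 + B)
J(-20, -1561) + Z(704, -1979) = -220*(-1561) + (745 - 1979) = 343420 - 1234 = 342186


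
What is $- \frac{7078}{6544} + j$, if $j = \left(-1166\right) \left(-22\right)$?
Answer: $\frac{83929805}{3272} \approx 25651.0$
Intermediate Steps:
$j = 25652$
$- \frac{7078}{6544} + j = - \frac{7078}{6544} + 25652 = \left(-7078\right) \frac{1}{6544} + 25652 = - \frac{3539}{3272} + 25652 = \frac{83929805}{3272}$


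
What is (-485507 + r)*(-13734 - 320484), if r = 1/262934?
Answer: 21332516225110533/131467 ≈ 1.6227e+11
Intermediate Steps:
r = 1/262934 ≈ 3.8032e-6
(-485507 + r)*(-13734 - 320484) = (-485507 + 1/262934)*(-13734 - 320484) = -127656297537/262934*(-334218) = 21332516225110533/131467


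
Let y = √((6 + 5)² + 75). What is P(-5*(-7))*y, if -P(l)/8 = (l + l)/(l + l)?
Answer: -112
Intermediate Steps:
y = 14 (y = √(11² + 75) = √(121 + 75) = √196 = 14)
P(l) = -8 (P(l) = -8*(l + l)/(l + l) = -8*2*l/(2*l) = -8*2*l*1/(2*l) = -8*1 = -8)
P(-5*(-7))*y = -8*14 = -112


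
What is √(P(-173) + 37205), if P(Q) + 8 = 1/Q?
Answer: 2*√278317210/173 ≈ 192.87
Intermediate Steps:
P(Q) = -8 + 1/Q
√(P(-173) + 37205) = √((-8 + 1/(-173)) + 37205) = √((-8 - 1/173) + 37205) = √(-1385/173 + 37205) = √(6435080/173) = 2*√278317210/173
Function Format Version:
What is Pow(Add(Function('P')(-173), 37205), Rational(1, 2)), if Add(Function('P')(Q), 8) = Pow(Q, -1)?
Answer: Mul(Rational(2, 173), Pow(278317210, Rational(1, 2))) ≈ 192.87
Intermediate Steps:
Function('P')(Q) = Add(-8, Pow(Q, -1))
Pow(Add(Function('P')(-173), 37205), Rational(1, 2)) = Pow(Add(Add(-8, Pow(-173, -1)), 37205), Rational(1, 2)) = Pow(Add(Add(-8, Rational(-1, 173)), 37205), Rational(1, 2)) = Pow(Add(Rational(-1385, 173), 37205), Rational(1, 2)) = Pow(Rational(6435080, 173), Rational(1, 2)) = Mul(Rational(2, 173), Pow(278317210, Rational(1, 2)))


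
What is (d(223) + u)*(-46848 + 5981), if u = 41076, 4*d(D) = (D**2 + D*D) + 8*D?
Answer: -5426034191/2 ≈ -2.7130e+9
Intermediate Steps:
d(D) = D**2/2 + 2*D (d(D) = ((D**2 + D*D) + 8*D)/4 = ((D**2 + D**2) + 8*D)/4 = (2*D**2 + 8*D)/4 = D**2/2 + 2*D)
(d(223) + u)*(-46848 + 5981) = ((1/2)*223*(4 + 223) + 41076)*(-46848 + 5981) = ((1/2)*223*227 + 41076)*(-40867) = (50621/2 + 41076)*(-40867) = (132773/2)*(-40867) = -5426034191/2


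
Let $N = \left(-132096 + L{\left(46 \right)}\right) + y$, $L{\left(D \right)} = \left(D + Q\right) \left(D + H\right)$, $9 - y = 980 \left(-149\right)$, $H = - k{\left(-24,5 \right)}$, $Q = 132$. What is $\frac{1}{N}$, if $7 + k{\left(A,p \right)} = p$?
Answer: $\frac{1}{22477} \approx 4.449 \cdot 10^{-5}$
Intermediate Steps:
$k{\left(A,p \right)} = -7 + p$
$H = 2$ ($H = - (-7 + 5) = \left(-1\right) \left(-2\right) = 2$)
$y = 146029$ ($y = 9 - 980 \left(-149\right) = 9 - -146020 = 9 + 146020 = 146029$)
$L{\left(D \right)} = \left(2 + D\right) \left(132 + D\right)$ ($L{\left(D \right)} = \left(D + 132\right) \left(D + 2\right) = \left(132 + D\right) \left(2 + D\right) = \left(2 + D\right) \left(132 + D\right)$)
$N = 22477$ ($N = \left(-132096 + \left(264 + 46^{2} + 134 \cdot 46\right)\right) + 146029 = \left(-132096 + \left(264 + 2116 + 6164\right)\right) + 146029 = \left(-132096 + 8544\right) + 146029 = -123552 + 146029 = 22477$)
$\frac{1}{N} = \frac{1}{22477}$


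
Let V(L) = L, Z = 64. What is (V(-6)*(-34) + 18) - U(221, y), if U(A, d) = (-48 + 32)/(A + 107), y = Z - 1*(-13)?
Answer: 9104/41 ≈ 222.05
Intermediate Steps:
y = 77 (y = 64 - 1*(-13) = 64 + 13 = 77)
U(A, d) = -16/(107 + A)
(V(-6)*(-34) + 18) - U(221, y) = (-6*(-34) + 18) - (-16)/(107 + 221) = (204 + 18) - (-16)/328 = 222 - (-16)/328 = 222 - 1*(-2/41) = 222 + 2/41 = 9104/41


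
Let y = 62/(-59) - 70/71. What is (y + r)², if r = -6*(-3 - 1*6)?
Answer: 47381970276/17547721 ≈ 2700.2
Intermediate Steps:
y = -8532/4189 (y = 62*(-1/59) - 70*1/71 = -62/59 - 70/71 = -8532/4189 ≈ -2.0368)
r = 54 (r = -6*(-3 - 6) = -6*(-9) = 54)
(y + r)² = (-8532/4189 + 54)² = (217674/4189)² = 47381970276/17547721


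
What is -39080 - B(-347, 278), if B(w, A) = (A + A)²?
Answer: -348216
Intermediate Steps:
B(w, A) = 4*A² (B(w, A) = (2*A)² = 4*A²)
-39080 - B(-347, 278) = -39080 - 4*278² = -39080 - 4*77284 = -39080 - 1*309136 = -39080 - 309136 = -348216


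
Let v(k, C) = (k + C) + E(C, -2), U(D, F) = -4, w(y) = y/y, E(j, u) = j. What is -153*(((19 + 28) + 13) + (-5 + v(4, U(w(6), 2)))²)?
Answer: -21573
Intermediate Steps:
w(y) = 1
v(k, C) = k + 2*C (v(k, C) = (k + C) + C = (C + k) + C = k + 2*C)
-153*(((19 + 28) + 13) + (-5 + v(4, U(w(6), 2)))²) = -153*(((19 + 28) + 13) + (-5 + (4 + 2*(-4)))²) = -153*((47 + 13) + (-5 + (4 - 8))²) = -153*(60 + (-5 - 4)²) = -153*(60 + (-9)²) = -153*(60 + 81) = -153*141 = -21573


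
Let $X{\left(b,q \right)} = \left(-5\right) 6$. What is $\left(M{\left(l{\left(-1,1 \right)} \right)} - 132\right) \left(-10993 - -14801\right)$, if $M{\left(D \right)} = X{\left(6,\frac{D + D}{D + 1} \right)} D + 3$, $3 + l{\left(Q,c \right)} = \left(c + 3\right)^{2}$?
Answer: $-1976352$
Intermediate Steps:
$X{\left(b,q \right)} = -30$
$l{\left(Q,c \right)} = -3 + \left(3 + c\right)^{2}$ ($l{\left(Q,c \right)} = -3 + \left(c + 3\right)^{2} = -3 + \left(3 + c\right)^{2}$)
$M{\left(D \right)} = 3 - 30 D$ ($M{\left(D \right)} = - 30 D + 3 = 3 - 30 D$)
$\left(M{\left(l{\left(-1,1 \right)} \right)} - 132\right) \left(-10993 - -14801\right) = \left(\left(3 - 30 \left(-3 + \left(3 + 1\right)^{2}\right)\right) - 132\right) \left(-10993 - -14801\right) = \left(\left(3 - 30 \left(-3 + 4^{2}\right)\right) - 132\right) \left(-10993 + 14801\right) = \left(\left(3 - 30 \left(-3 + 16\right)\right) - 132\right) 3808 = \left(\left(3 - 390\right) - 132\right) 3808 = \left(-387 - 132\right) 3808 = \left(-519\right) 3808 = -1976352$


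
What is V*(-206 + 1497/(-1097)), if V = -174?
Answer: 39581346/1097 ≈ 36081.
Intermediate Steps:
V*(-206 + 1497/(-1097)) = -174*(-206 + 1497/(-1097)) = -174*(-206 + 1497*(-1/1097)) = -174*(-206 - 1497/1097) = -174*(-227479/1097) = 39581346/1097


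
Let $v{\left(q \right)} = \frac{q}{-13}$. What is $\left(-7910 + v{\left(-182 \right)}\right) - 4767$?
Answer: $-12663$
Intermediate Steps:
$v{\left(q \right)} = - \frac{q}{13}$ ($v{\left(q \right)} = q \left(- \frac{1}{13}\right) = - \frac{q}{13}$)
$\left(-7910 + v{\left(-182 \right)}\right) - 4767 = \left(-7910 - -14\right) - 4767 = \left(-7910 + 14\right) - 4767 = -7896 - 4767 = -12663$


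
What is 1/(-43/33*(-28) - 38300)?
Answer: -33/1262696 ≈ -2.6135e-5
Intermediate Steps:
1/(-43/33*(-28) - 38300) = 1/(1204/33 - 38300) = 1/(-1262696/33) = -33/1262696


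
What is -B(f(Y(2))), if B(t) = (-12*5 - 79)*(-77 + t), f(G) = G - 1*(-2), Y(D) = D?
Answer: -10147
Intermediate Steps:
f(G) = 2 + G (f(G) = G + 2 = 2 + G)
B(t) = 10703 - 139*t (B(t) = (-60 - 79)*(-77 + t) = -139*(-77 + t) = 10703 - 139*t)
-B(f(Y(2))) = -(10703 - 139*(2 + 2)) = -(10703 - 139*4) = -(10703 - 556) = -1*10147 = -10147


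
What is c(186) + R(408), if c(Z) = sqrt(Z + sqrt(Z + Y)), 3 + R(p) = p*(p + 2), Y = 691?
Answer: 167277 + sqrt(186 + sqrt(877)) ≈ 1.6729e+5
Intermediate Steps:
R(p) = -3 + p*(2 + p) (R(p) = -3 + p*(p + 2) = -3 + p*(2 + p))
c(Z) = sqrt(Z + sqrt(691 + Z)) (c(Z) = sqrt(Z + sqrt(Z + 691)) = sqrt(Z + sqrt(691 + Z)))
c(186) + R(408) = sqrt(186 + sqrt(691 + 186)) + (-3 + 408**2 + 2*408) = sqrt(186 + sqrt(877)) + (-3 + 166464 + 816) = sqrt(186 + sqrt(877)) + 167277 = 167277 + sqrt(186 + sqrt(877))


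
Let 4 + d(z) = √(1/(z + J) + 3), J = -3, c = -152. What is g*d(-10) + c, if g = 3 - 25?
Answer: -64 - 22*√494/13 ≈ -101.61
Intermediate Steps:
g = -22
d(z) = -4 + √(3 + 1/(-3 + z)) (d(z) = -4 + √(1/(z - 3) + 3) = -4 + √(1/(-3 + z) + 3) = -4 + √(3 + 1/(-3 + z)))
g*d(-10) + c = -22*(-4 + √((-8 + 3*(-10))/(-3 - 10))) - 152 = -22*(-4 + √((-8 - 30)/(-13))) - 152 = -22*(-4 + √(-1/13*(-38))) - 152 = -22*(-4 + √(38/13)) - 152 = -22*(-4 + √494/13) - 152 = (88 - 22*√494/13) - 152 = -64 - 22*√494/13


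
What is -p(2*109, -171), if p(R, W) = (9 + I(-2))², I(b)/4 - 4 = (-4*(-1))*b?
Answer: -49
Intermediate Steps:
I(b) = 16 + 16*b (I(b) = 16 + 4*((-4*(-1))*b) = 16 + 4*(4*b) = 16 + 16*b)
p(R, W) = 49 (p(R, W) = (9 + (16 + 16*(-2)))² = (9 + (16 - 32))² = (9 - 16)² = (-7)² = 49)
-p(2*109, -171) = -1*49 = -49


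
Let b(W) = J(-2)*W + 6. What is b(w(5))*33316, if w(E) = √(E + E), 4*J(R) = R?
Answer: 199896 - 16658*√10 ≈ 1.4722e+5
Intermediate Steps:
J(R) = R/4
w(E) = √2*√E (w(E) = √(2*E) = √2*√E)
b(W) = 6 - W/2 (b(W) = ((¼)*(-2))*W + 6 = -W/2 + 6 = 6 - W/2)
b(w(5))*33316 = (6 - √2*√5/2)*33316 = (6 - √10/2)*33316 = 199896 - 16658*√10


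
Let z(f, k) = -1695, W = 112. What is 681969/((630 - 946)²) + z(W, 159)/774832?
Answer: 104478273/15302932 ≈ 6.8273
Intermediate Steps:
681969/((630 - 946)²) + z(W, 159)/774832 = 681969/((630 - 946)²) - 1695/774832 = 681969/((-316)²) - 1695*1/774832 = 681969/99856 - 1695/774832 = 104478273/15302932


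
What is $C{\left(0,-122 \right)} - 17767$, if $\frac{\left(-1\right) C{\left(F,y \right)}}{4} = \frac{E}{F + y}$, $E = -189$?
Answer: $- \frac{1084165}{61} \approx -17773.0$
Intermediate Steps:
$C{\left(F,y \right)} = \frac{756}{F + y}$ ($C{\left(F,y \right)} = - 4 \left(- \frac{189}{F + y}\right) = \frac{756}{F + y}$)
$C{\left(0,-122 \right)} - 17767 = \frac{756}{0 - 122} - 17767 = \frac{756}{-122} - 17767 = 756 \left(- \frac{1}{122}\right) - 17767 = - \frac{378}{61} - 17767 = - \frac{1084165}{61}$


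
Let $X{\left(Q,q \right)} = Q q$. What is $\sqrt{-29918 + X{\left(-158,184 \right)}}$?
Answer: $i \sqrt{58990} \approx 242.88 i$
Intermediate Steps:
$\sqrt{-29918 + X{\left(-158,184 \right)}} = \sqrt{-29918 - 29072} = \sqrt{-58990} = i \sqrt{58990}$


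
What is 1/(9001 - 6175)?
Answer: 1/2826 ≈ 0.00035386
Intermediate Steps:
1/(9001 - 6175) = 1/2826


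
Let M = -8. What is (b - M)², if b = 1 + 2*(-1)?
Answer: 49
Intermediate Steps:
b = -1 (b = 1 - 2 = -1)
(b - M)² = (-1 - 1*(-8))² = (-1 + 8)² = 7² = 49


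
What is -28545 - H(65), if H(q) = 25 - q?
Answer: -28505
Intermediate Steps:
-28545 - H(65) = -28545 - (25 - 1*65) = -28545 - (25 - 65) = -28545 - 1*(-40) = -28545 + 40 = -28505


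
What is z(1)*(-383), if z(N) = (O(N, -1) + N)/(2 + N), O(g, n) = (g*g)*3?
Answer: -1532/3 ≈ -510.67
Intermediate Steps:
O(g, n) = 3*g² (O(g, n) = g²*3 = 3*g²)
z(N) = (N + 3*N²)/(2 + N) (z(N) = (3*N² + N)/(2 + N) = (N + 3*N²)/(2 + N))
z(1)*(-383) = (1*(1 + 3*1)/(2 + 1))*(-383) = (1*(1 + 3)/3)*(-383) = (1*(⅓)*4)*(-383) = (4/3)*(-383) = -1532/3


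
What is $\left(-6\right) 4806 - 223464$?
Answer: $-252300$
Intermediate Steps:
$\left(-6\right) 4806 - 223464 = -28836 - 223464 = -252300$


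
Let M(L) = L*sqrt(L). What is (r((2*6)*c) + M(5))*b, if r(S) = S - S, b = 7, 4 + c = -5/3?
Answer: 35*sqrt(5) ≈ 78.262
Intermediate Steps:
M(L) = L**(3/2)
c = -17/3 (c = -4 - 5/3 = -17/3 ≈ -5.6667)
r(S) = 0
(r((2*6)*c) + M(5))*b = (0 + 5**(3/2))*7 = (0 + 5*sqrt(5))*7 = (5*sqrt(5))*7 = 35*sqrt(5)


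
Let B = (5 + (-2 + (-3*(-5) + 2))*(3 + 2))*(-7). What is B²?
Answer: 313600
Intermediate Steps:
B = -560 (B = (5 + (-2 + (15 + 2))*5)*(-7) = (5 + (-2 + 17)*5)*(-7) = (5 + 15*5)*(-7) = (5 + 75)*(-7) = 80*(-7) = -560)
B² = (-560)² = 313600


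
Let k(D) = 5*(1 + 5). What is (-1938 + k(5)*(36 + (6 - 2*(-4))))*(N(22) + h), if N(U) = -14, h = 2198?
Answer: -956592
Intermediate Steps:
k(D) = 30 (k(D) = 5*6 = 30)
(-1938 + k(5)*(36 + (6 - 2*(-4))))*(N(22) + h) = (-1938 + 30*(36 + (6 - 2*(-4))))*(-14 + 2198) = (-1938 + 30*(36 + (6 + 8)))*2184 = (-1938 + 30*(36 + 14))*2184 = (-1938 + 30*50)*2184 = (-1938 + 1500)*2184 = -438*2184 = -956592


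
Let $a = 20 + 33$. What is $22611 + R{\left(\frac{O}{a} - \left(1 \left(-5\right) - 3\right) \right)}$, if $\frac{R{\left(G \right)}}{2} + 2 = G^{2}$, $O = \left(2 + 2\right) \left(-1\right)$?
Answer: $\frac{63855863}{2809} \approx 22733.0$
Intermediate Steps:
$a = 53$
$O = -4$ ($O = 4 \left(-1\right) = -4$)
$R{\left(G \right)} = -4 + 2 G^{2}$
$22611 + R{\left(\frac{O}{a} - \left(1 \left(-5\right) - 3\right) \right)} = 22611 - \left(4 - 2 \left(- \frac{4}{53} - \left(1 \left(-5\right) - 3\right)\right)^{2}\right) = 22611 - \left(4 - 2 \left(\left(-4\right) \frac{1}{53} - \left(-5 - 3\right)\right)^{2}\right) = 22611 - \left(4 - 2 \left(- \frac{4}{53} - -8\right)^{2}\right) = 22611 - \left(4 - 2 \left(- \frac{4}{53} + 8\right)^{2}\right) = 22611 - \left(4 - 2 \left(\frac{420}{53}\right)^{2}\right) = 22611 + \left(-4 + 2 \cdot \frac{176400}{2809}\right) = 22611 + \left(-4 + \frac{352800}{2809}\right) = 22611 + \frac{341564}{2809} = \frac{63855863}{2809}$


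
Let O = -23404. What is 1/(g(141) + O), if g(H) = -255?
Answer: -1/23659 ≈ -4.2267e-5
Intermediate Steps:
1/(g(141) + O) = 1/(-255 - 23404) = 1/(-23659) = -1/23659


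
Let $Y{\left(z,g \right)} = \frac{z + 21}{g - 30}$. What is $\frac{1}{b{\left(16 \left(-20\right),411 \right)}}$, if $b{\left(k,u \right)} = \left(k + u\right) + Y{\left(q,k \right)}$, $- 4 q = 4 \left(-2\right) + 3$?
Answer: $\frac{1400}{127311} \approx 0.010997$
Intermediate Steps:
$q = \frac{5}{4}$ ($q = - \frac{4 \left(-2\right) + 3}{4} = - \frac{-8 + 3}{4} = \left(- \frac{1}{4}\right) \left(-5\right) = \frac{5}{4} \approx 1.25$)
$Y{\left(z,g \right)} = \frac{21 + z}{-30 + g}$
$b{\left(k,u \right)} = k + u + \frac{89}{4 \left(-30 + k\right)}$ ($b{\left(k,u \right)} = \left(k + u\right) + \frac{21 + \frac{5}{4}}{-30 + k} = \left(k + u\right) + \frac{1}{-30 + k} \frac{89}{4} = \left(k + u\right) + \frac{89}{4 \left(-30 + k\right)} = k + u + \frac{89}{4 \left(-30 + k\right)}$)
$\frac{1}{b{\left(16 \left(-20\right),411 \right)}} = \frac{1}{\frac{1}{-30 + 16 \left(-20\right)} \left(\frac{89}{4} + \left(-30 + 16 \left(-20\right)\right) \left(16 \left(-20\right) + 411\right)\right)} = \frac{1}{\frac{1}{-30 - 320} \left(\frac{89}{4} + \left(-30 - 320\right) \left(-320 + 411\right)\right)} = \frac{1}{\frac{1}{-350} \left(\frac{89}{4} - 31850\right)} = \frac{1}{\left(- \frac{1}{350}\right) \left(\frac{89}{4} - 31850\right)} = \frac{1}{\left(- \frac{1}{350}\right) \left(- \frac{127311}{4}\right)} = \frac{1}{\frac{127311}{1400}} = \frac{1400}{127311}$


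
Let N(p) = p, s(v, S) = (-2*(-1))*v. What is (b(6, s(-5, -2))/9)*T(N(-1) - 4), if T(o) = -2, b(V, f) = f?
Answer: 20/9 ≈ 2.2222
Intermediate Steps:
s(v, S) = 2*v
(b(6, s(-5, -2))/9)*T(N(-1) - 4) = ((2*(-5))/9)*(-2) = -10*1/9*(-2) = -10/9*(-2) = 20/9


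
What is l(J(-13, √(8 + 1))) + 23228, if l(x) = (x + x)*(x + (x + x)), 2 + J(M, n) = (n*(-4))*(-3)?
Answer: 30164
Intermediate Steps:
J(M, n) = -2 + 12*n (J(M, n) = -2 + (n*(-4))*(-3) = -2 - 4*n*(-3) = -2 + 12*n)
l(x) = 6*x² (l(x) = (2*x)*(x + 2*x) = (2*x)*(3*x) = 6*x²)
l(J(-13, √(8 + 1))) + 23228 = 6*(-2 + 12*√(8 + 1))² + 23228 = 6*(-2 + 12*√9)² + 23228 = 6*(-2 + 12*3)² + 23228 = 6*(-2 + 36)² + 23228 = 6*34² + 23228 = 6*1156 + 23228 = 6936 + 23228 = 30164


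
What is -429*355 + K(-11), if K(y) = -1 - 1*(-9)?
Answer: -152287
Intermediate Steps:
K(y) = 8 (K(y) = -1 + 9 = 8)
-429*355 + K(-11) = -429*355 + 8 = -152295 + 8 = -152287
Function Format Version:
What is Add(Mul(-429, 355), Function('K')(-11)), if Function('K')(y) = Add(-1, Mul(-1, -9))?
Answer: -152287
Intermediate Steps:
Function('K')(y) = 8 (Function('K')(y) = Add(-1, 9) = 8)
Add(Mul(-429, 355), Function('K')(-11)) = Add(Mul(-429, 355), 8) = Add(-152295, 8) = -152287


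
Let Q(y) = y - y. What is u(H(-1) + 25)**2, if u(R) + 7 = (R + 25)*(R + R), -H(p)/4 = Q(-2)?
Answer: 6215049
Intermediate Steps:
Q(y) = 0
H(p) = 0 (H(p) = -4*0 = 0)
u(R) = -7 + 2*R*(25 + R) (u(R) = -7 + (R + 25)*(R + R) = -7 + (25 + R)*(2*R) = -7 + 2*R*(25 + R))
u(H(-1) + 25)**2 = (-7 + 2*(0 + 25)**2 + 50*(0 + 25))**2 = (-7 + 2*25**2 + 50*25)**2 = (-7 + 2*625 + 1250)**2 = (-7 + 1250 + 1250)**2 = 2493**2 = 6215049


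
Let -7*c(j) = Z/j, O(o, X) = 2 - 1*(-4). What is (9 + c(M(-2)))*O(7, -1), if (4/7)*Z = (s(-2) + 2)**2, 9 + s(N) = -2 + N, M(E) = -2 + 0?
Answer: 579/4 ≈ 144.75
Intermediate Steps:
M(E) = -2
s(N) = -11 + N (s(N) = -9 + (-2 + N) = -11 + N)
Z = 847/4 (Z = 7*((-11 - 2) + 2)**2/4 = 7*(-13 + 2)**2/4 = (7/4)*(-11)**2 = (7/4)*121 = 847/4 ≈ 211.75)
O(o, X) = 6 (O(o, X) = 2 + 4 = 6)
c(j) = -121/(4*j)
(9 + c(M(-2)))*O(7, -1) = (9 - 121/4/(-2))*6 = (9 - 121/4*(-1/2))*6 = (9 + 121/8)*6 = (193/8)*6 = 579/4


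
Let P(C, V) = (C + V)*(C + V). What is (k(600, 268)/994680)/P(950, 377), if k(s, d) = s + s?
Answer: 10/14596340481 ≈ 6.8510e-10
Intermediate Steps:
P(C, V) = (C + V)**2
k(s, d) = 2*s
(k(600, 268)/994680)/P(950, 377) = ((2*600)/994680)/((950 + 377)**2) = (1200*(1/994680))/(1327**2) = (10/8289)/1760929 = (10/8289)*(1/1760929) = 10/14596340481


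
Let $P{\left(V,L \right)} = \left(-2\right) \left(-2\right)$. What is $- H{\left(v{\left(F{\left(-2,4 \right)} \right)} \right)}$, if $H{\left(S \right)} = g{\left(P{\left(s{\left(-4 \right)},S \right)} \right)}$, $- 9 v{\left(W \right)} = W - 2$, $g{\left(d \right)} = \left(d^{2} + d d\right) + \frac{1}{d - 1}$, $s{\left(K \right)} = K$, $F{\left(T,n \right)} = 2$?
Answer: $- \frac{97}{3} \approx -32.333$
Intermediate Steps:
$P{\left(V,L \right)} = 4$
$g{\left(d \right)} = \frac{1}{-1 + d} + 2 d^{2}$ ($g{\left(d \right)} = \left(d^{2} + d^{2}\right) + \frac{1}{-1 + d} = 2 d^{2} + \frac{1}{-1 + d} = \frac{1}{-1 + d} + 2 d^{2}$)
$v{\left(W \right)} = \frac{2}{9} - \frac{W}{9}$ ($v{\left(W \right)} = - \frac{W - 2}{9} = - \frac{-2 + W}{9} = \frac{2}{9} - \frac{W}{9}$)
$H{\left(S \right)} = \frac{97}{3}$ ($H{\left(S \right)} = \frac{1 - 2 \cdot 4^{2} + 2 \cdot 4^{3}}{-1 + 4} = \frac{1 - 32 + 2 \cdot 64}{3} = \frac{1 - 32 + 128}{3} = \frac{1}{3} \cdot 97 = \frac{97}{3}$)
$- H{\left(v{\left(F{\left(-2,4 \right)} \right)} \right)} = \left(-1\right) \frac{97}{3} = - \frac{97}{3}$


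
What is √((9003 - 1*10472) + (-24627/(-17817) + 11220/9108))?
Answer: I*√246248224075713/409791 ≈ 38.293*I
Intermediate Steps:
√((9003 - 1*10472) + (-24627/(-17817) + 11220/9108)) = √((9003 - 10472) + (-24627*(-1/17817) + 11220*(1/9108))) = √(-1469 + (8209/5939 + 85/69)) = √(-1469 + 1071236/409791) = √(-600911743/409791) = I*√246248224075713/409791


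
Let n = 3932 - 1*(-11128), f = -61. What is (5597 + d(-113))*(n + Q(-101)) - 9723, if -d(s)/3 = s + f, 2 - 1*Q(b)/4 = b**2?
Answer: -157488307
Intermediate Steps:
n = 15060 (n = 3932 + 11128 = 15060)
Q(b) = 8 - 4*b**2
d(s) = 183 - 3*s (d(s) = -3*(s - 61) = -3*(-61 + s) = 183 - 3*s)
(5597 + d(-113))*(n + Q(-101)) - 9723 = (5597 + (183 - 3*(-113)))*(15060 + (8 - 4*(-101)**2)) - 9723 = (5597 + (183 + 339))*(15060 + (8 - 4*10201)) - 9723 = (5597 + 522)*(15060 + (8 - 40804)) - 9723 = 6119*(15060 - 40796) - 9723 = 6119*(-25736) - 9723 = -157478584 - 9723 = -157488307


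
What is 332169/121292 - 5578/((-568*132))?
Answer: 3197658715/1136748624 ≈ 2.8130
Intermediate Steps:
332169/121292 - 5578/((-568*132)) = 332169*(1/121292) - 5578/(-74976) = 332169/121292 - 5578*(-1/74976) = 332169/121292 + 2789/37488 = 3197658715/1136748624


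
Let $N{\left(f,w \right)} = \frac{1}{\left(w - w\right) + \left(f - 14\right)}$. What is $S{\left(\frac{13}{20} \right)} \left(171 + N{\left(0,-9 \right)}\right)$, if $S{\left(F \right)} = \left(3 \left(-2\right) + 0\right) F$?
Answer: $- \frac{93327}{140} \approx -666.62$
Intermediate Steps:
$S{\left(F \right)} = - 6 F$ ($S{\left(F \right)} = \left(-6 + 0\right) F = - 6 F$)
$N{\left(f,w \right)} = \frac{1}{-14 + f}$ ($N{\left(f,w \right)} = \frac{1}{0 + \left(-14 + f\right)} = \frac{1}{-14 + f}$)
$S{\left(\frac{13}{20} \right)} \left(171 + N{\left(0,-9 \right)}\right) = - 6 \cdot \frac{13}{20} \left(171 + \frac{1}{-14 + 0}\right) = - 6 \cdot 13 \cdot \frac{1}{20} \left(171 + \frac{1}{-14}\right) = \left(-6\right) \frac{13}{20} \left(171 - \frac{1}{14}\right) = \left(- \frac{39}{10}\right) \frac{2393}{14} = - \frac{93327}{140}$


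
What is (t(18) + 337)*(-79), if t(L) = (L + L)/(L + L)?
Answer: -26702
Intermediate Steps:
t(L) = 1 (t(L) = (2*L)/((2*L)) = (2*L)*(1/(2*L)) = 1)
(t(18) + 337)*(-79) = (1 + 337)*(-79) = 338*(-79) = -26702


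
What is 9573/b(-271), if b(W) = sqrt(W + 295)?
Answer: 3191*sqrt(6)/4 ≈ 1954.1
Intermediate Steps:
b(W) = sqrt(295 + W)
9573/b(-271) = 9573/(sqrt(295 - 271)) = 9573/(sqrt(24)) = 9573/((2*sqrt(6))) = 9573*(sqrt(6)/12) = 3191*sqrt(6)/4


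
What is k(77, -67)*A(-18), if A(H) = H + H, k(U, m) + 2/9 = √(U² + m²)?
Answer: 8 - 36*√10418 ≈ -3666.5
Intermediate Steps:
k(U, m) = -2/9 + √(U² + m²)
A(H) = 2*H
k(77, -67)*A(-18) = (-2/9 + √(77² + (-67)²))*(2*(-18)) = (-2/9 + √(5929 + 4489))*(-36) = (-2/9 + √10418)*(-36) = 8 - 36*√10418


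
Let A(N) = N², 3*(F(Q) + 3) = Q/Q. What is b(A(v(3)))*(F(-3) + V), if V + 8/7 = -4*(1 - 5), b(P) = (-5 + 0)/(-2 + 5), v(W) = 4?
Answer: -1280/63 ≈ -20.317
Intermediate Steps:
F(Q) = -8/3 (F(Q) = -3 + (Q/Q)/3 = -3 + (⅓)*1 = -3 + ⅓ = -8/3)
b(P) = -5/3
V = 104/7 (V = -8/7 - 4*(1 - 5) = -8/7 - 4*(-4) = -8/7 + 16 = 104/7 ≈ 14.857)
b(A(v(3)))*(F(-3) + V) = -5*(-8/3 + 104/7)/3 = -5/3*256/21 = -1280/63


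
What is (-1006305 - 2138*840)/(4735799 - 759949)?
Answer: -112089/159034 ≈ -0.70481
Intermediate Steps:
(-1006305 - 2138*840)/(4735799 - 759949) = (-1006305 - 1795920)/3975850 = -2802225*1/3975850 = -112089/159034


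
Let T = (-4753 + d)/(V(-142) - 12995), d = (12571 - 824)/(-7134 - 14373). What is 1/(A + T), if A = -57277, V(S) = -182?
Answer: -283397739/16232070062185 ≈ -1.7459e-5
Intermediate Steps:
d = -11747/21507 (d = 11747/(-21507) = 11747*(-1/21507) = -11747/21507 ≈ -0.54619)
T = 102234518/283397739 (T = (-4753 - 11747/21507)/(-182 - 12995) = -102234518/21507/(-13177) = -102234518/21507*(-1/13177) = 102234518/283397739 ≈ 0.36075)
1/(A + T) = 1/(-57277 + 102234518/283397739) = 1/(-16232070062185/283397739) = -283397739/16232070062185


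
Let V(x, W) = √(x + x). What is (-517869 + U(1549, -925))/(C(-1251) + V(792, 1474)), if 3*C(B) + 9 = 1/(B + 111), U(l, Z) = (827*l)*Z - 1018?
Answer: -41601078453304440/18421809479 - 166388096649801600*√11/18421809479 ≈ -3.2214e+7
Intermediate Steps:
V(x, W) = √2*√x (V(x, W) = √(2*x) = √2*√x)
U(l, Z) = -1018 + 827*Z*l (U(l, Z) = 827*Z*l - 1018 = -1018 + 827*Z*l)
C(B) = -3 + 1/(3*(111 + B)) (C(B) = -3 + 1/(3*(B + 111)) = -3 + 1/(3*(111 + B)))
(-517869 + U(1549, -925))/(C(-1251) + V(792, 1474)) = (-517869 + (-1018 + 827*(-925)*1549))/((-998 - 9*(-1251))/(3*(111 - 1251)) + √2*√792) = (-517869 + (-1018 - 1184946275))/((⅓)*(-998 + 11259)/(-1140) + √2*(6*√22)) = (-517869 - 1184947293)/((⅓)*(-1/1140)*10261 + 12*√11) = -1185465162/(-10261/3420 + 12*√11)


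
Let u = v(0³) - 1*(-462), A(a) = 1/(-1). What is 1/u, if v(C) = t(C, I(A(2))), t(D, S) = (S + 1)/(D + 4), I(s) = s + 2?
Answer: 2/925 ≈ 0.0021622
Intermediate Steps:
A(a) = -1
I(s) = 2 + s
t(D, S) = (1 + S)/(4 + D)
v(C) = 2/(4 + C) (v(C) = (1 + (2 - 1))/(4 + C) = (1 + 1)/(4 + C) = 2/(4 + C))
u = 925/2 (u = 2/(4 + 0³) - 1*(-462) = 2/(4 + 0) + 462 = 2/4 + 462 = 2*(¼) + 462 = ½ + 462 = 925/2 ≈ 462.50)
1/u = 1/(925/2) = 2/925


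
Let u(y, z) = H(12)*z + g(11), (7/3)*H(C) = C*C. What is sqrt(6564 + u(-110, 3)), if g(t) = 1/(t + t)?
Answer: 25*sqrt(256102)/154 ≈ 82.153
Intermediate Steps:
H(C) = 3*C**2/7 (H(C) = 3*(C*C)/7 = 3*C**2/7)
g(t) = 1/(2*t)
u(y, z) = 1/22 + 432*z/7 (u(y, z) = ((3/7)*12**2)*z + (1/2)/11 = ((3/7)*144)*z + (1/2)*(1/11) = 432*z/7 + 1/22 = 1/22 + 432*z/7)
sqrt(6564 + u(-110, 3)) = sqrt(6564 + (1/22 + (432/7)*3)) = sqrt(6564 + (1/22 + 1296/7)) = sqrt(6564 + 28519/154) = sqrt(1039375/154) = 25*sqrt(256102)/154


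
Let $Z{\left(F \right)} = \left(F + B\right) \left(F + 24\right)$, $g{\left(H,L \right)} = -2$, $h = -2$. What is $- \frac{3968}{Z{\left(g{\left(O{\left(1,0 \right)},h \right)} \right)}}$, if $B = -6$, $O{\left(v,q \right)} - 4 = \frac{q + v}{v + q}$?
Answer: $\frac{248}{11} \approx 22.545$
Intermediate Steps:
$O{\left(v,q \right)} = 5$ ($O{\left(v,q \right)} = 4 + \frac{q + v}{v + q} = 4 + \frac{q + v}{q + v} = 4 + 1 = 5$)
$Z{\left(F \right)} = \left(-6 + F\right) \left(24 + F\right)$ ($Z{\left(F \right)} = \left(F - 6\right) \left(F + 24\right) = \left(-6 + F\right) \left(24 + F\right)$)
$- \frac{3968}{Z{\left(g{\left(O{\left(1,0 \right)},h \right)} \right)}} = - \frac{3968}{-144 + \left(-2\right)^{2} + 18 \left(-2\right)} = - \frac{3968}{-144 + 4 - 36} = - \frac{3968}{-176} = \left(-3968\right) \left(- \frac{1}{176}\right) = \frac{248}{11}$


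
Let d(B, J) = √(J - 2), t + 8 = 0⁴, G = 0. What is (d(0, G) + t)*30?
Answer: -240 + 30*I*√2 ≈ -240.0 + 42.426*I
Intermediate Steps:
t = -8 (t = -8 + 0⁴ = -8 + 0 = -8)
d(B, J) = √(-2 + J)
(d(0, G) + t)*30 = (√(-2 + 0) - 8)*30 = (√(-2) - 8)*30 = (I*√2 - 8)*30 = (-8 + I*√2)*30 = -240 + 30*I*√2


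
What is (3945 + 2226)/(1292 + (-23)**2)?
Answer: 2057/607 ≈ 3.3888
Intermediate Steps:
(3945 + 2226)/(1292 + (-23)**2) = 6171/(1292 + 529) = 6171/1821 = 6171*(1/1821) = 2057/607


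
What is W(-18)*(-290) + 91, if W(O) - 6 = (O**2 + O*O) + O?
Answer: -184349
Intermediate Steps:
W(O) = 6 + O + 2*O**2 (W(O) = 6 + ((O**2 + O*O) + O) = 6 + ((O**2 + O**2) + O) = 6 + (2*O**2 + O) = 6 + (O + 2*O**2) = 6 + O + 2*O**2)
W(-18)*(-290) + 91 = (6 - 18 + 2*(-18)**2)*(-290) + 91 = (6 - 18 + 2*324)*(-290) + 91 = (6 - 18 + 648)*(-290) + 91 = 636*(-290) + 91 = -184440 + 91 = -184349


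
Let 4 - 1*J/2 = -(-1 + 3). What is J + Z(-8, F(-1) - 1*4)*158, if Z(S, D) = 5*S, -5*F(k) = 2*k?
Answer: -6308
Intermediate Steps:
F(k) = -2*k/5
J = 12 (J = 8 - (-2)*(-1 + 3) = 8 - (-2)*2 = 8 - 2*(-2) = 8 + 4 = 12)
J + Z(-8, F(-1) - 1*4)*158 = 12 + (5*(-8))*158 = 12 - 40*158 = 12 - 6320 = -6308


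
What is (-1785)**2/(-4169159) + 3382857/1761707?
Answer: 8490473821188/7344836594413 ≈ 1.1560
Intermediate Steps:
(-1785)**2/(-4169159) + 3382857/1761707 = 3186225*(-1/4169159) + 3382857*(1/1761707) = -3186225/4169159 + 3382857/1761707 = 8490473821188/7344836594413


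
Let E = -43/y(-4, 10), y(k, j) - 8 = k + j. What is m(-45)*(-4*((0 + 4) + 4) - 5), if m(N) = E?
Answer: 1591/14 ≈ 113.64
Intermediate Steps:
y(k, j) = 8 + j + k (y(k, j) = 8 + (k + j) = 8 + (j + k) = 8 + j + k)
E = -43/14 (E = -43/(8 + 10 - 4) = -43/14 ≈ -3.0714)
m(N) = -43/14
m(-45)*(-4*((0 + 4) + 4) - 5) = -43*(-4*((0 + 4) + 4) - 5)/14 = -43*(-4*(4 + 4) - 5)/14 = -43*(-4*8 - 5)/14 = -43*(-32 - 5)/14 = -43/14*(-37) = 1591/14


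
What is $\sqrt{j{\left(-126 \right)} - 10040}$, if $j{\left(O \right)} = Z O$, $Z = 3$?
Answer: $i \sqrt{10418} \approx 102.07 i$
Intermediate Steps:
$j{\left(O \right)} = 3 O$
$\sqrt{j{\left(-126 \right)} - 10040} = \sqrt{3 \left(-126\right) - 10040} = \sqrt{-378 - 10040} = \sqrt{-10418} = i \sqrt{10418}$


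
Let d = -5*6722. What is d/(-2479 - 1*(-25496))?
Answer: -33610/23017 ≈ -1.4602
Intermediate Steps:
d = -33610
d/(-2479 - 1*(-25496)) = -33610/(-2479 - 1*(-25496)) = -33610/(-2479 + 25496) = -33610/23017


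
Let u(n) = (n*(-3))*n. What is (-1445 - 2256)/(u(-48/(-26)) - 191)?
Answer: 625469/34007 ≈ 18.392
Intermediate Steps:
u(n) = -3*n² (u(n) = (-3*n)*n = -3*n²)
(-1445 - 2256)/(u(-48/(-26)) - 191) = (-1445 - 2256)/(-3*(-48/(-26))² - 191) = -3701/(-3*(-48*(-1/26))² - 191) = -3701/(-3*(24/13)² - 191) = -3701/(-3*576/169 - 191) = -3701/(-1728/169 - 191) = -3701/(-34007/169) = -3701*(-169/34007) = 625469/34007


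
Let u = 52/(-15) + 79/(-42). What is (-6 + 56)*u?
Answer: -5615/21 ≈ -267.38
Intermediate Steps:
u = -1123/210 (u = 52*(-1/15) + 79*(-1/42) = -52/15 - 79/42 = -1123/210 ≈ -5.3476)
(-6 + 56)*u = (-6 + 56)*(-1123/210) = 50*(-1123/210) = -5615/21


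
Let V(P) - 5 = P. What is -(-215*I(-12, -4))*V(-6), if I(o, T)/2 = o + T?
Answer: 6880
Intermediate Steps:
I(o, T) = 2*T + 2*o (I(o, T) = 2*(o + T) = 2*(T + o) = 2*T + 2*o)
V(P) = 5 + P
-(-215*I(-12, -4))*V(-6) = -(-215*(2*(-4) + 2*(-12)))*(5 - 6) = -(-215*(-8 - 24))*(-1) = -(-215*(-32))*(-1) = -6880*(-1) = -1*(-6880) = 6880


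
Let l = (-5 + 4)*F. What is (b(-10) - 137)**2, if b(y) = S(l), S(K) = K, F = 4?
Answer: 19881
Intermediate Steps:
l = -4 (l = (-5 + 4)*4 = -1*4 = -4)
b(y) = -4
(b(-10) - 137)**2 = (-4 - 137)**2 = (-141)**2 = 19881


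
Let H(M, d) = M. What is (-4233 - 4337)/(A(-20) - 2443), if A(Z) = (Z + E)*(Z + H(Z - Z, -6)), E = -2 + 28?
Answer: 8570/2563 ≈ 3.3437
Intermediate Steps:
E = 26
A(Z) = Z*(26 + Z) (A(Z) = (Z + 26)*(Z + (Z - Z)) = (26 + Z)*(Z + 0) = (26 + Z)*Z = Z*(26 + Z))
(-4233 - 4337)/(A(-20) - 2443) = (-4233 - 4337)/(-20*(26 - 20) - 2443) = -8570/(-20*6 - 2443) = -8570/(-120 - 2443) = -8570/(-2563) = -8570*(-1/2563) = 8570/2563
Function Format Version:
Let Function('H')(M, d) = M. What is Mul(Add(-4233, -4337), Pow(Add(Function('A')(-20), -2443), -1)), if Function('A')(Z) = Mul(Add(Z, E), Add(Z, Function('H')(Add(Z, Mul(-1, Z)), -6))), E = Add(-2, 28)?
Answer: Rational(8570, 2563) ≈ 3.3437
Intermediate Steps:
E = 26
Function('A')(Z) = Mul(Z, Add(26, Z)) (Function('A')(Z) = Mul(Add(Z, 26), Add(Z, Add(Z, Mul(-1, Z)))) = Mul(Add(26, Z), Add(Z, 0)) = Mul(Add(26, Z), Z) = Mul(Z, Add(26, Z)))
Mul(Add(-4233, -4337), Pow(Add(Function('A')(-20), -2443), -1)) = Mul(Add(-4233, -4337), Pow(Add(Mul(-20, Add(26, -20)), -2443), -1)) = Mul(-8570, Pow(Add(Mul(-20, 6), -2443), -1)) = Mul(-8570, Pow(Add(-120, -2443), -1)) = Mul(-8570, Pow(-2563, -1)) = Mul(-8570, Rational(-1, 2563)) = Rational(8570, 2563)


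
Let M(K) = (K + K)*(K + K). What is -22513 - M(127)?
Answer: -87029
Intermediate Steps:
M(K) = 4*K² (M(K) = (2*K)*(2*K) = 4*K²)
-22513 - M(127) = -22513 - 4*127² = -22513 - 4*16129 = -22513 - 1*64516 = -22513 - 64516 = -87029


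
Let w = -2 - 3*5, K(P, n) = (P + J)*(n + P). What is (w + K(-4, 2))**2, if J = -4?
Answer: 1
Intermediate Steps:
K(P, n) = (-4 + P)*(P + n) (K(P, n) = (P - 4)*(n + P) = (-4 + P)*(P + n))
w = -17 (w = -2 - 15 = -17)
(w + K(-4, 2))**2 = (-17 + ((-4)**2 - 4*(-4) - 4*2 - 4*2))**2 = (-17 + (16 + 16 - 8 - 8))**2 = (-17 + 16)**2 = (-1)**2 = 1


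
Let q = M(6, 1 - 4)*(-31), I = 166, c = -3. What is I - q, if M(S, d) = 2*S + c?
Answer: 445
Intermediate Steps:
M(S, d) = -3 + 2*S (M(S, d) = 2*S - 3 = -3 + 2*S)
q = -279 (q = (-3 + 2*6)*(-31) = (-3 + 12)*(-31) = 9*(-31) = -279)
I - q = 166 - 1*(-279) = 166 + 279 = 445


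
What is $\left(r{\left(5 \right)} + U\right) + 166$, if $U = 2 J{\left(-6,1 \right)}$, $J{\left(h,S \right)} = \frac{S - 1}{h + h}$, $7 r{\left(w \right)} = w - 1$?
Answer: $\frac{1166}{7} \approx 166.57$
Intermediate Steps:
$r{\left(w \right)} = - \frac{1}{7} + \frac{w}{7}$ ($r{\left(w \right)} = \frac{w - 1}{7} = \frac{-1 + w}{7} = - \frac{1}{7} + \frac{w}{7}$)
$J{\left(h,S \right)} = \frac{-1 + S}{2 h}$
$U = 0$ ($U = 2 \frac{-1 + 1}{2 \left(-6\right)} = 2 \cdot \frac{1}{2} \left(- \frac{1}{6}\right) 0 = 2 \cdot 0 = 0$)
$\left(r{\left(5 \right)} + U\right) + 166 = \left(\left(- \frac{1}{7} + \frac{1}{7} \cdot 5\right) + 0\right) + 166 = \left(\left(- \frac{1}{7} + \frac{5}{7}\right) + 0\right) + 166 = \left(\frac{4}{7} + 0\right) + 166 = \frac{4}{7} + 166 = \frac{1166}{7}$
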